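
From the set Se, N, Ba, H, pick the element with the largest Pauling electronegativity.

H is in period 1, group 1; N is in period 2, group 15; Se is in period 4, group 16; Ba is in period 6, group 2.
EN rises left→right (higher Z_eff, smaller atoms) and falls top→bottom (larger, more shielded atoms).
Neither a single period nor a single group — weigh both effects.
H > Ba: period and group pull opposite ways; the down-group shift dominates (2.20 vs 0.89).
Se > H: period and group pull opposite ways; the across-period shift dominates (2.55 vs 2.20).
N > Se: the two effects oppose for this pair; the down-group effect wins (3.04 vs 2.55).
For reference (Pauling): H 2.20, N 3.04, Se 2.55, Ba 0.89.
The largest Pauling electronegativity among these belongs to N.

N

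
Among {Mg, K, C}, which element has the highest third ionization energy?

After 2 electrons have been removed, what remains? Mg²⁺ is the bare [Ne] core; K²⁺ is already 1 electron into the core; C²⁺ still has 2 valence electrons.
Usually core removal costs more than valence removal, but here the competition is close: a tightly held n=2 valence electron can cost more to remove than an n=3 core electron, so the actual values have to decide it.
Tabulated IE_3 (kJ/mol): Mg 7733, K 4420, C 4620.
Hence IE_3: K < C < Mg.

Mg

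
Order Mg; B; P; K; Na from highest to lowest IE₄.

B > Mg > Na > K > P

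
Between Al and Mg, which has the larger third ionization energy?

Mg

After 2 electrons have been removed, what remains? Al²⁺ still has 1 valence electron; Mg²⁺ is the bare [Ne] core.
Breaking into a closed-shell core is much more expensive than removing a leftover valence electron — Mg has the largest IE_3 here.
Tabulated IE_3 (kJ/mol): Al 2745, Mg 7733.
Overall IE_3 order: Al < Mg.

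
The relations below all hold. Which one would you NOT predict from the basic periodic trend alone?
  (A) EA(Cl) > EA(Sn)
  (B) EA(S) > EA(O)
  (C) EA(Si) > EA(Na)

(B)

The general trend: electron affinity increases across a period and decreases down a group.
(A) Cl (period 3, group 17) vs Sn (period 5, group 14): the stated order agrees with the simple trend.
(B) S (period 3, group 16) vs O (period 2, group 16): the stated order contradicts the simple trend.
(C) Si (period 3, group 14) vs Na (period 3, group 1): the stated order agrees with the simple trend.
The exception is (B): the compact 2p subshell of O repels the added electron more than S's larger 3p does.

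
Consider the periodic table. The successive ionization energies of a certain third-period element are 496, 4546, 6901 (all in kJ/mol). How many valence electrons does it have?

Look for the largest jump between consecutive ionization energies: IE2/IE1 ≈ 9.2, far larger than any earlier ratio.
That jump marks the point where a core electron is being removed. So the atom has 1 valence electron.

1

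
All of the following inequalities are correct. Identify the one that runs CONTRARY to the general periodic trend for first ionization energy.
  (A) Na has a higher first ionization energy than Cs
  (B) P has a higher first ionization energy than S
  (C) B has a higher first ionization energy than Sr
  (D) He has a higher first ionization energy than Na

The general trend: first ionization energy increases across a period and decreases down a group.
(A) Na (period 3, group 1) vs Cs (period 6, group 1): the stated order agrees with the simple trend.
(B) P (period 3, group 15) vs S (period 3, group 16): the stated order contradicts the simple trend.
(C) B (period 2, group 13) vs Sr (period 5, group 2): the stated order agrees with the simple trend.
(D) He (period 1, group 18) vs Na (period 3, group 1): the stated order agrees with the simple trend.
The exception is (B): S (3p⁴) ionizes more easily than half-filled P (3p³) because the paired 3p electron in S is pushed out by e⁻–e⁻ repulsion.

(B)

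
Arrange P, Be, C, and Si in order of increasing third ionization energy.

P, Si, C, Be

After 2 electrons have been removed, what remains? P²⁺ still has 3 valence electrons; Be²⁺ is the bare [He] core; C²⁺ still has 2 valence electrons; Si²⁺ still has 2 valence electrons.
Pulling an electron out of a noble-gas core costs far more than removing a remaining valence electron, so Be sits at the high end of IE_3.
Valence configurations: P²⁺ [Ne]3s²3p¹, C²⁺ [He]2s², Si²⁺ [Ne]3s².
P²⁺ loses a lone 3p electron whereas Si²⁺ must break into a filled 3s² pair, so IE_3(Si) > IE_3(P) even though P has the higher nuclear charge.
The numbers (kJ/mol): P 2914, Be 14849, C 4620, Si 3232.
Overall IE_3 order: P < Si < C < Be.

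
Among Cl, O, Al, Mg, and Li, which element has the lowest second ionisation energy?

Mg

After 1 electron has been removed, what remains? Cl⁺ still has 6 valence electrons; O⁺ still has 5 valence electrons; Al⁺ still has 2 valence electrons; Mg⁺ still has 1 valence electron; Li⁺ is the bare [He] core.
Breaking into a closed-shell core is much more expensive than removing a leftover valence electron — Li has the largest IE_2 here.
Valence configurations: Cl⁺ [Ne]3s²3p⁴, O⁺ [He]2s²2p³, Al⁺ [Ne]3s², Mg⁺ [Ne]3s¹.
The numbers (kJ/mol): Cl 2298, O 3388, Al 1817, Mg 1451, Li 7298.
So the second ionization energies run Mg < Al < Cl < O < Li.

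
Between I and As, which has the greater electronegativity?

Electronegativity increases across a period and decreases down a group, tracking effective nuclear charge and atomic size.
Here both period and group differ, so the two effects have to be weighed against each other.
I > As: the two effects oppose for this pair; the across-period effect wins (2.66 vs 2.18).
Approximate values (Pauling): As 2.18, I 2.66.
So I has the greater electronegativity (I > As).

I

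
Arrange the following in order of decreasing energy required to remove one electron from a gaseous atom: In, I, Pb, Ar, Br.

Ar > Br > I > Pb > In

First ionization energy rises across a period (greater Z_eff holds electrons more tightly) and falls down a group (valence electrons are farther from the nucleus).
Here both period and group differ, so the two effects have to be weighed against each other.
Pb > In: period and group pull opposite ways; the across-period shift dominates (716 vs 558 kJ/mol).
I > Pb: relative to Pb, both the across-period and down-group shifts push I's first ionization energy up.
Br > I: Br sits above I in group 17, so the down-group effect alone puts Br higher.
Ar > Br: relative to Br, both the across-period and down-group shifts push Ar's first ionization energy up.
Approximate values (kJ/mol): Ar 1521, Br 1140, In 558, I 1008, Pb 716.
So from highest to lowest: Ar > Br > I > Pb > In.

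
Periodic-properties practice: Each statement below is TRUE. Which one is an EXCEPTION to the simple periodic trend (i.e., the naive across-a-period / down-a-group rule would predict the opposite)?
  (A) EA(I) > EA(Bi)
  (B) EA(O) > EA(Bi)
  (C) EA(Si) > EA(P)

The general trend: electron affinity increases across a period and decreases down a group.
(A) I (period 5, group 17) vs Bi (period 6, group 15): the stated order agrees with the simple trend.
(B) O (period 2, group 16) vs Bi (period 6, group 15): the stated order agrees with the simple trend.
(C) Si (period 3, group 14) vs P (period 3, group 15): the stated order contradicts the simple trend.
The exception is (C): adding an electron to P's half-filled 3p³ is unfavourable, so Si (3p²) has the more exothermic EA.

(C)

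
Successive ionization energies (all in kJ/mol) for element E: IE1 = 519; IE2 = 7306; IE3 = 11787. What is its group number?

Look for the largest jump between consecutive ionization energies: IE2/IE1 ≈ 14.1, far larger than any earlier ratio.
That jump marks the point where a core electron is being removed. So the atom has 1 valence electron.
A main-group element with 1 valence electron is in group 1.

Group 1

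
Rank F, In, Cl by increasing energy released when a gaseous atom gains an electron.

Atoms with high Z_eff and room in the valence shell (especially the halogens) have the most exothermic electron affinities.
Here both period and group differ, so the two effects have to be weighed against each other.
F > In: relative to In, both the across-period and down-group shifts push F's electron affinity up.
Cl > F: this pair runs against the simple trend — see the exception note.
Note the exception: Cl has a higher electron affinity than F, contrary to the simple trend — F's small 2p subshell makes the incoming electron feel strong e⁻–e⁻ repulsion, so Cl actually releases more energy on gaining an electron.
Tabulated electron affinity (kJ/mol): F 328, Cl 349, In 29.
So from lowest to highest: In < F < Cl.

In < F < Cl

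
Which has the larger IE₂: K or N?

K

The second ionization energy removes an electron from the +1 ion. For each element: K⁺ is the bare [Ar] core; N⁺ still has 4 valence electrons.
Core electrons are held far more tightly than valence electrons, so K tops the IE_2 order.
The numbers (kJ/mol): K 3052, N 2856.
Overall IE_2 order: N < K.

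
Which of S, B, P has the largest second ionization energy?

B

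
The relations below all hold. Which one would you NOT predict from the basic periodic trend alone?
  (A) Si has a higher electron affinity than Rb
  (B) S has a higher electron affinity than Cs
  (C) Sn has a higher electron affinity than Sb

(C)

The general trend: electron affinity increases across a period and decreases down a group.
(A) Si (period 3, group 14) vs Rb (period 5, group 1): the stated order agrees with the simple trend.
(B) S (period 3, group 16) vs Cs (period 6, group 1): the stated order agrees with the simple trend.
(C) Sn (period 5, group 14) vs Sb (period 5, group 15): the stated order contradicts the simple trend.
The exception is (C): adding an electron to Sb's half-filled 5p³ is unfavourable, so Sn has the more exothermic EA.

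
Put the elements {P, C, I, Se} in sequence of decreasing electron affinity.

C is in period 2, group 14; P is in period 3, group 15; Se is in period 4, group 16; I is in period 5, group 17.
Electron affinity generally becomes more exothermic across a period toward the halogens and less exothermic down a group.
These sit on a diagonal, where the across-period and down-group effects partly cancel.
C > P: the two effects oppose for this pair; the down-group effect wins (122 vs 72 kJ/mol).
Se > C: period and group pull opposite ways; the across-period shift dominates (195 vs 122 kJ/mol).
I > Se: period and group pull opposite ways; the across-period shift dominates (295 vs 195 kJ/mol).
Approximate values (kJ/mol): C 122, P 72, Se 195, I 295.
So from highest to lowest: I > Se > C > P.

I, Se, C, P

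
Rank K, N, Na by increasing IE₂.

IE_2 is the cost of taking one more electron from the +1 cation: K⁺ is the bare [Ar] core; N⁺ still has 4 valence electrons; Na⁺ is the bare [Ne] core.
Pulling an electron out of a noble-gas core costs far more than removing a remaining valence electron, so K and Na sit at the high end of IE_2.
Approximate IE_2 values (kJ/mol): K 3052, N 2856, Na 4562.
So the second ionization energies run N < K < Na.

N, K, Na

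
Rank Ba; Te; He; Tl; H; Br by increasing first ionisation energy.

H is in period 1, group 1; He is in period 1, group 18; Br is in period 4, group 17; Te is in period 5, group 16; Ba is in period 6, group 2; Tl is in period 6, group 13.
IE₁ increases left→right with effective nuclear charge and decreases top→bottom as the valence shell moves farther out.
Neither a single period nor a single group — weigh both effects.
Tl > Ba: both are in period 6; the period trend gives Tl the larger value.
Te > Tl: both effects reinforce here, so Te is clearly the higher of the two.
Br > Te: relative to Te, both the across-period and down-group shifts push Br's first ionization energy up.
H > Br: the two effects oppose for this pair; the down-group effect wins (1312 vs 1140 kJ/mol).
He > H: He lies to the right of H in period 1, so the across-period effect alone puts He higher.
Approximate values (kJ/mol): H 1312, He 2372, Br 1140, Te 869, Ba 503, Tl 589.
So from lowest to highest: Ba < Tl < Te < Br < H < He.

Ba, Tl, Te, Br, H, He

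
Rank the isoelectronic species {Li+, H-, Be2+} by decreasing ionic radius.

H-, Li+, Be2+

All of these have 2 electrons, so size is governed by nuclear charge alone: the more protons, the stronger the pull on the same electron cloud, and the smaller the ion.
Nuclear charges: Be2+ (Z=4), Li+ (Z=3), H- (Z=1).
Largest to smallest: H- > Li+ > Be2+.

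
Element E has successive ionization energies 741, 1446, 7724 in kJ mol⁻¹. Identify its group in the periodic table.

Group 2

Look for the largest jump between consecutive ionization energies: IE3/IE2 ≈ 5.3, far larger than any earlier ratio.
That jump marks the point where a core electron is being removed. So the atom has 2 valence electrons.
A main-group element with 2 valence electrons is in group 2.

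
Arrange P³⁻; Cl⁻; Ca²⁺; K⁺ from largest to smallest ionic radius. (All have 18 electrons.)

All of these have 18 electrons, so size is governed by nuclear charge alone: the more protons, the stronger the pull on the same electron cloud, and the smaller the ion.
Nuclear charges: Ca²⁺ (Z=20), K⁺ (Z=19), Cl⁻ (Z=17), P³⁻ (Z=15).
Largest to smallest: P³⁻ > Cl⁻ > K⁺ > Ca²⁺.

P³⁻, Cl⁻, K⁺, Ca²⁺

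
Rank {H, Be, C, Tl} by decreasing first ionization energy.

H > C > Be > Tl

First ionization energy rises across a period (greater Z_eff holds electrons more tightly) and falls down a group (valence electrons are farther from the nucleus).
Here both period and group differ, so the two effects have to be weighed against each other.
Be > Tl: period and group pull opposite ways; the down-group shift dominates (900 vs 589 kJ/mol).
C > Be: both are in period 2; the period trend gives C the larger value.
H > C: the two effects oppose for this pair; the down-group effect wins (1312 vs 1086 kJ/mol).
Tabulated first ionization energy (kJ/mol): H 1312, Be 900, C 1086, Tl 589.
So from highest to lowest: H > C > Be > Tl.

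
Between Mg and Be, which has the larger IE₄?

Be

The fourth ionization energy removes an electron from the +3 ion. For each element: Mg³⁺ is already 1 electron into the core; Be³⁺ is already 1 electron into the core.
All of these are removing an electron from a noble-gas core or deeper; the smaller core (lower principal quantum number) is held far more tightly, and within a period the higher nuclear charge binds the same core more tightly.
Approximate IE_4 values (kJ/mol): Mg 10543, Be 21007.
Hence IE_4: Mg < Be.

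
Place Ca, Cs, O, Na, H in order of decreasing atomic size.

Cs > Ca > Na > O > H

H is in period 1, group 1; O is in period 2, group 16; Na is in period 3, group 1; Ca is in period 4, group 2; Cs is in period 6, group 1.
Across a period the added protons contract the valence shell; down a group each new principal shell makes the atom larger.
Neither a single period nor a single group — weigh both effects.
O > H: period and group pull opposite ways; the down-group shift dominates (63 vs 32 pm).
Na > O: both effects reinforce here, so Na is clearly the larger of the two.
Ca > Na: the two effects oppose for this pair; the down-group effect wins (171 vs 155 pm).
Cs > Ca: relative to Ca, both the across-period and down-group shifts push Cs's atomic radius up.
For reference (pm): H 32, O 63, Na 155, Ca 171, Cs 232.
So from largest to smallest: Cs > Ca > Na > O > H.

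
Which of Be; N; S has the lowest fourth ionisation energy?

IE_4 is the cost of taking one more electron from the +3 cation: Be³⁺ is already 1 electron into the core; N³⁺ still has 2 valence electrons; S³⁺ still has 3 valence electrons.
Core electrons are held far more tightly than valence electrons, so Be tops the IE_4 order.
Valence configurations: N³⁺ [He]2s², S³⁺ [Ne]3s²3p¹.
Approximate IE_4 values (kJ/mol): Be 21007, N 7475, S 4556.
Overall IE_4 order: S < N < Be.

S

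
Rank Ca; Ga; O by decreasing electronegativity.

O is in period 2, group 16; Ca is in period 4, group 2; Ga is in period 4, group 13.
Atoms toward the upper right of the periodic table pull bonding electrons most strongly.
Neither a single period nor a single group — weigh both effects.
Ga > Ca: both are in period 4; the period trend gives Ga the larger value.
O > Ga: both effects reinforce here, so O is clearly the higher of the two.
Tabulated electronegativity (Pauling): O 3.44, Ca 1.00, Ga 1.81.
So from highest to lowest: O > Ga > Ca.

O > Ga > Ca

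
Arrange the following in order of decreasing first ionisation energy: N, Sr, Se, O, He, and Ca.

He, N, O, Se, Ca, Sr

He is in period 1, group 18; N is in period 2, group 15; O is in period 2, group 16; Ca is in period 4, group 2; Se is in period 4, group 16; Sr is in period 5, group 2.
IE₁ increases left→right with effective nuclear charge and decreases top→bottom as the valence shell moves farther out.
Here both period and group differ, so the two effects have to be weighed against each other.
Ca > Sr: Ca sits above Sr in group 2, so the down-group effect alone puts Ca higher.
Se > Ca: Se lies to the right of Ca in period 4, so the across-period effect alone puts Se higher.
O > Se: O sits above Se in group 16, so the down-group effect alone puts O higher.
N > O: this pair runs against the simple trend — see the exception note.
He > N: relative to N, both the across-period and down-group shifts push He's first ionization energy up.
Note the exception: N has a higher first ionization energy than O, contrary to the simple trend — pairing an electron in O's 2p⁴ costs repulsion energy, so O ionizes more easily than half-filled N (2p³).
For reference (kJ/mol): He 2372, N 1402, O 1314, Ca 590, Se 941, Sr 550.
So from highest to lowest: He > N > O > Se > Ca > Sr.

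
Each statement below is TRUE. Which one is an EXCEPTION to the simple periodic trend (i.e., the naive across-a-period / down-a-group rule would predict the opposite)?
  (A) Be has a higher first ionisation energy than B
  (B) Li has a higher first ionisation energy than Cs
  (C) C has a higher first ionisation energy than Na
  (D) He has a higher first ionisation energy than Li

(A)

The general trend: first ionisation energy increases across a period and decreases down a group.
(A) Be (period 2, group 2) vs B (period 2, group 13): the stated order contradicts the simple trend.
(B) Li (period 2, group 1) vs Cs (period 6, group 1): the stated order agrees with the simple trend.
(C) C (period 2, group 14) vs Na (period 3, group 1): the stated order agrees with the simple trend.
(D) He (period 1, group 18) vs Li (period 2, group 1): the stated order agrees with the simple trend.
The exception is (A): removing B's lone 2p electron is easier than breaking Be's filled 2s².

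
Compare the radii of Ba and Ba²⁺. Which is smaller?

Ba²⁺

Forming Ba²⁺ removes 2 electrons from Ba. Fewer electrons for the same nuclear charge means less shielding and a higher Z_eff on the remaining electrons, and for main-group metals the entire outer shell is lost.
A cation is smaller than its parent atom: Ba²⁺ < Ba.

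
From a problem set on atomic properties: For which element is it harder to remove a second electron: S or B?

B

IE_2 is the cost of taking one more electron from the +1 cation: S⁺ still has 5 valence electrons; B⁺ still has 2 valence electrons.
All are still removing valence electrons, so compare the +1 ions as you would atoms: IE_2 generally rises across a period (higher Z_eff) and falls down a group (larger shell), subject to the usual subshell exceptions.
Valence configurations: S⁺ [Ne]3s²3p³, B⁺ [He]2s².
Tabulated IE_2 (kJ/mol): S 2252, B 2427.
Hence IE_2: S < B.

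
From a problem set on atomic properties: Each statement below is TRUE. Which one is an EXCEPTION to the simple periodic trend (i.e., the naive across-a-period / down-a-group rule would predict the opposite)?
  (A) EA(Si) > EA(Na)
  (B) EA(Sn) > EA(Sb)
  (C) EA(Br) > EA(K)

The general trend: electron affinity increases across a period and decreases down a group.
(A) Si (period 3, group 14) vs Na (period 3, group 1): the stated order agrees with the simple trend.
(B) Sn (period 5, group 14) vs Sb (period 5, group 15): the stated order contradicts the simple trend.
(C) Br (period 4, group 17) vs K (period 4, group 1): the stated order agrees with the simple trend.
The exception is (B): adding an electron to Sb's half-filled 5p³ is unfavourable, so Sn has the more exothermic EA.

(B)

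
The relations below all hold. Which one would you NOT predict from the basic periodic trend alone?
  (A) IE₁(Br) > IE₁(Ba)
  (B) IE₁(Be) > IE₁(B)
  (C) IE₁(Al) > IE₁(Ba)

(B)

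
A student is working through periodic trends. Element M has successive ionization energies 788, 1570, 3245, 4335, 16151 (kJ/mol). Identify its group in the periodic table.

Group 14

Look for the largest jump between consecutive ionization energies: IE5/IE4 ≈ 3.7, far larger than any earlier ratio.
That jump marks the point where a core electron is being removed. So the atom has 4 valence electrons.
A main-group element with 4 valence electrons is in group 14.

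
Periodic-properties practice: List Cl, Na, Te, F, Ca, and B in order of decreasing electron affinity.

EA tends to increase across a period and decrease down a group, though the pattern is less regular than for IE or radius.
Neither a single period nor a single group — weigh both effects.
B > Ca: relative to Ca, both the across-period and down-group shifts push B's electron affinity up.
Na > B: this pair runs against the simple trend — see the exception note.
Te > Na: period and group pull opposite ways; the across-period shift dominates (190 vs 53 kJ/mol).
F > Te: both effects reinforce here, so F is clearly the higher of the two.
Cl > F: this pair runs against the simple trend — see the exception note.
Note the exception: Na has a higher electron affinity than B, contrary to the simple trend — B's ns²np¹ configuration gives only a small electron affinity — the sparsely filled np subshell binds an added electron weakly.
Note the exception: Cl has a higher electron affinity than F, contrary to the simple trend — F's small 2p subshell makes the incoming electron feel strong e⁻–e⁻ repulsion, so Cl actually releases more energy on gaining an electron.
Tabulated electron affinity (kJ/mol): B 27, F 328, Na 53, Cl 349, Ca 2, Te 190.
So from highest to lowest: Cl > F > Te > Na > B > Ca.

Cl, F, Te, Na, B, Ca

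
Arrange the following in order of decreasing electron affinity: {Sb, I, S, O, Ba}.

I > S > O > Sb > Ba

Electron affinity generally becomes more exothermic across a period toward the halogens and less exothermic down a group.
These span different periods and groups, so the two trends combine.
Sb > Ba: relative to Ba, both the across-period and down-group shifts push Sb's electron affinity up.
O > Sb: both effects reinforce here, so O is clearly the higher of the two.
S > O: this pair runs against the simple trend — see the exception note.
I > S: the two effects oppose for this pair; the across-period effect wins (295 vs 200 kJ/mol).
Note the exception: S has a higher electron affinity than O, contrary to the simple trend — the compact 2p subshell of O repels the added electron more than S's larger 3p does.
For reference (kJ/mol): O 141, S 200, Sb 103, I 295, Ba 14.
So from highest to lowest: I > S > O > Sb > Ba.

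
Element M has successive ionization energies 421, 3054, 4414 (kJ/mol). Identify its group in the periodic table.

Group 1

Look for the largest jump between consecutive ionization energies: IE2/IE1 ≈ 7.3, far larger than any earlier ratio.
That jump marks the point where a core electron is being removed. So the atom has 1 valence electron.
A main-group element with 1 valence electron is in group 1.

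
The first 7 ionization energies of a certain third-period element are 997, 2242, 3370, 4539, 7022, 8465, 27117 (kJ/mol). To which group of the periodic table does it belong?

Group 16

Look for the largest jump between consecutive ionization energies: IE7/IE6 ≈ 3.2, far larger than any earlier ratio.
That jump marks the point where a core electron is being removed. So the atom has 6 valence electrons.
A main-group element with 6 valence electrons is in group 16.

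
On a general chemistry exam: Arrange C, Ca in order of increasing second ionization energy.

Consider each +1 ion: C⁺ still has 3 valence electrons; Ca⁺ still has 1 valence electron.
All are still removing valence electrons, so compare the +1 ions as you would atoms: IE_2 generally rises across a period (higher Z_eff) and falls down a group (larger shell), subject to the usual subshell exceptions.
Valence configurations: C⁺ [He]2s²2p¹, Ca⁺ [Ar]4s¹.
Tabulated IE_2 (kJ/mol): C 2353, Ca 1145.
Overall IE_2 order: Ca < C.

Ca < C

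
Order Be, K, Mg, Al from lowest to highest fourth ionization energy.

After 3 electrons have been removed, what remains? Be³⁺ is already 1 electron into the core; K³⁺ is already 2 electrons into the core; Mg³⁺ is already 1 electron into the core; Al³⁺ is the bare [Ne] core.
All of these are removing an electron from a noble-gas core or deeper; the smaller core (lower principal quantum number) is held far more tightly, and within a period the higher nuclear charge binds the same core more tightly.
Approximate IE_4 values (kJ/mol): Be 21007, K 5877, Mg 10543, Al 11577.
Putting it together, IE_4: K < Mg < Al < Be.

K < Mg < Al < Be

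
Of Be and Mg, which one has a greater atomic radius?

Mg

Be is in period 2, group 2; Mg is in period 3, group 2.
Atomic radius shrinks across a period as nuclear charge pulls the same shell inward, and grows down a group as new shells are added.
All are in group 2, so atomic radius increases down the group.
So Mg has the greater atomic radius (Mg > Be).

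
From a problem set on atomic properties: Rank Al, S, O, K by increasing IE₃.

IE_3 is the cost of taking one more electron from the +2 cation: Al²⁺ still has 1 valence electron; S²⁺ still has 4 valence electrons; O²⁺ still has 4 valence electrons; K²⁺ is already 1 electron into the core.
Usually core removal costs more than valence removal, but here the competition is close: a tightly held n=2 valence electron can cost more to remove than an n=3 core electron, so the actual values have to decide it.
Valence configurations: Al²⁺ [Ne]3s¹, S²⁺ [Ne]3s²3p², O²⁺ [He]2s²2p².
Approximate IE_3 values (kJ/mol): Al 2745, S 3357, O 5300, K 4420.
Hence IE_3: Al < S < K < O.

Al < S < K < O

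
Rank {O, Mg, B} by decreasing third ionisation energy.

Consider each +2 ion: O²⁺ still has 4 valence electrons; Mg²⁺ is the bare [Ne] core; B²⁺ still has 1 valence electron.
Breaking into a closed-shell core is much more expensive than removing a leftover valence electron — Mg has the largest IE_3 here.
Valence configurations: O²⁺ [He]2s²2p², B²⁺ [He]2s¹.
The numbers (kJ/mol): O 5300, Mg 7733, B 3660.
Hence IE_3: B < O < Mg.

Mg > O > B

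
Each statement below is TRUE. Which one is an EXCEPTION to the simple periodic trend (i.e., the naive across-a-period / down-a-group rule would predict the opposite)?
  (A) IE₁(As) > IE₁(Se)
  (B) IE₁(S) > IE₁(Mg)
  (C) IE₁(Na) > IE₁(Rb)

(A)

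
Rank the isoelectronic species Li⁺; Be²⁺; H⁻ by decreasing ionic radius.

H⁻, Li⁺, Be²⁺

All of these have 2 electrons, so size is governed by nuclear charge alone: the more protons, the stronger the pull on the same electron cloud, and the smaller the ion.
Nuclear charges: Be²⁺ (Z=4), Li⁺ (Z=3), H⁻ (Z=1).
Largest to smallest: H⁻ > Li⁺ > Be²⁺.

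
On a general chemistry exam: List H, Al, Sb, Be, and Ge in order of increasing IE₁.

Al < Ge < Sb < Be < H

Across a period the outer electron is held more tightly (higher IE₁); down a group it sits in a higher shell, more shielded, and comes off more easily.
A diagonal step moves right (one effect) and down (the opposite effect) at once.
Ge > Al: the two effects oppose for this pair; the across-period effect wins (762 vs 578 kJ/mol).
Sb > Ge: period and group pull opposite ways; the across-period shift dominates (831 vs 762 kJ/mol).
Be > Sb: the two effects oppose for this pair; the down-group effect wins (900 vs 831 kJ/mol).
H > Be: the two effects oppose for this pair; the down-group effect wins (1312 vs 900 kJ/mol).
Tabulated first ionization energy (kJ/mol): H 1312, Be 900, Al 578, Ge 762, Sb 831.
So from lowest to highest: Al < Ge < Sb < Be < H.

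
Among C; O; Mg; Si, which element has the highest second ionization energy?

O

Consider each +1 ion: C⁺ still has 3 valence electrons; O⁺ still has 5 valence electrons; Mg⁺ still has 1 valence electron; Si⁺ still has 3 valence electrons.
All are still removing valence electrons, so compare the +1 ions as you would atoms: IE_2 generally rises across a period (higher Z_eff) and falls down a group (larger shell), subject to the usual subshell exceptions.
Valence configurations: C⁺ [He]2s²2p¹, O⁺ [He]2s²2p³, Mg⁺ [Ne]3s¹, Si⁺ [Ne]3s²3p¹.
Approximate IE_2 values (kJ/mol): C 2353, O 3388, Mg 1451, Si 1577.
Overall IE_2 order: Mg < Si < C < O.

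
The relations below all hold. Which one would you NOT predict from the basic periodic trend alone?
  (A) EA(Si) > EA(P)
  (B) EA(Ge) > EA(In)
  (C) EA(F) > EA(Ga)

The general trend: electron affinity increases across a period and decreases down a group.
(A) Si (period 3, group 14) vs P (period 3, group 15): the stated order contradicts the simple trend.
(B) Ge (period 4, group 14) vs In (period 5, group 13): the stated order agrees with the simple trend.
(C) F (period 2, group 17) vs Ga (period 4, group 13): the stated order agrees with the simple trend.
The exception is (A): adding an electron to P's half-filled 3p³ is unfavourable, so Si (3p²) has the more exothermic EA.

(A)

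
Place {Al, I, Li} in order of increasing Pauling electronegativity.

Electronegativity increases across a period and decreases down a group, tracking effective nuclear charge and atomic size.
Neither a single period nor a single group — weigh both effects.
Al > Li: period and group pull opposite ways; the across-period shift dominates (1.61 vs 0.98).
I > Al: the two effects oppose for this pair; the across-period effect wins (2.66 vs 1.61).
Approximate values (Pauling): Li 0.98, Al 1.61, I 2.66.
So from lowest to highest: Li < Al < I.

Li < Al < I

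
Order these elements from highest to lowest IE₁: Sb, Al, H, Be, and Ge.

H > Be > Sb > Ge > Al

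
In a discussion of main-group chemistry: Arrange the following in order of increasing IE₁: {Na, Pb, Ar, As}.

Na is in period 3, group 1; Ar is in period 3, group 18; As is in period 4, group 15; Pb is in period 6, group 14.
First ionization energy rises across a period (greater Z_eff holds electrons more tightly) and falls down a group (valence electrons are farther from the nucleus).
Here both period and group differ, so the two effects have to be weighed against each other.
Pb > Na: period and group pull opposite ways; the across-period shift dominates (716 vs 496 kJ/mol).
As > Pb: relative to Pb, both the across-period and down-group shifts push As's first ionization energy up.
Ar > As: both effects reinforce here, so Ar is clearly the higher of the two.
For reference (kJ/mol): Na 496, Ar 1521, As 947, Pb 716.
So from lowest to highest: Na < Pb < As < Ar.

Na, Pb, As, Ar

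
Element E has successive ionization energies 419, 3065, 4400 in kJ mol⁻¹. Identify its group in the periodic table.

Look for the largest jump between consecutive ionization energies: IE2/IE1 ≈ 7.3, far larger than any earlier ratio.
That jump marks the point where a core electron is being removed. So the atom has 1 valence electron.
A main-group element with 1 valence electron is in group 1.

Group 1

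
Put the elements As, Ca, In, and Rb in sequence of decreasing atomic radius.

Ca is in period 4, group 2; As is in period 4, group 15; Rb is in period 5, group 1; In is in period 5, group 13.
Radius decreases left→right (rising Z_eff, same n) and increases top→bottom (higher n).
These span different periods and groups, so the two trends combine.
In > As: relative to As, both the across-period and down-group shifts push In's atomic radius up.
Ca > In: period and group pull opposite ways; the across-period shift dominates (171 vs 142 pm).
Rb > Ca: relative to Ca, both the across-period and down-group shifts push Rb's atomic radius up.
Tabulated atomic radius (pm): Ca 171, As 121, Rb 210, In 142.
So from largest to smallest: Rb > Ca > In > As.

Rb > Ca > In > As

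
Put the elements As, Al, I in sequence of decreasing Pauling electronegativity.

I > As > Al

Al is in period 3, group 13; As is in period 4, group 15; I is in period 5, group 17.
Electronegativity increases across a period and decreases down a group, tracking effective nuclear charge and atomic size.
These span different periods and groups, so the two trends combine.
As > Al: the two effects oppose for this pair; the across-period effect wins (2.18 vs 1.61).
I > As: period and group pull opposite ways; the across-period shift dominates (2.66 vs 2.18).
Tabulated electronegativity (Pauling): Al 1.61, As 2.18, I 2.66.
So from highest to lowest: I > As > Al.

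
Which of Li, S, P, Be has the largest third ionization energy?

Be

IE_3 is the cost of taking one more electron from the +2 cation: Li²⁺ is already 1 electron into the core; S²⁺ still has 4 valence electrons; P²⁺ still has 3 valence electrons; Be²⁺ is the bare [He] core.
Pulling an electron out of a noble-gas core costs far more than removing a remaining valence electron, so Li and Be sit at the high end of IE_3.
Valence configurations: S²⁺ [Ne]3s²3p², P²⁺ [Ne]3s²3p¹.
Tabulated IE_3 (kJ/mol): Li 11815, S 3357, P 2914, Be 14849.
Putting it together, IE_3: P < S < Li < Be.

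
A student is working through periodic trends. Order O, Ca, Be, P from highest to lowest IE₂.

O, P, Be, Ca

The second ionization energy removes an electron from the +1 ion. For each element: O⁺ still has 5 valence electrons; Ca⁺ still has 1 valence electron; Be⁺ still has 1 valence electron; P⁺ still has 4 valence electrons.
All are still removing valence electrons, so compare the +1 ions as you would atoms: IE_2 generally rises across a period (higher Z_eff) and falls down a group (larger shell), subject to the usual subshell exceptions.
Valence configurations: O⁺ [He]2s²2p³, Ca⁺ [Ar]4s¹, Be⁺ [He]2s¹, P⁺ [Ne]3s²3p².
Approximate IE_2 values (kJ/mol): O 3388, Ca 1145, Be 1757, P 1907.
So the second ionization energies run Ca < Be < P < O.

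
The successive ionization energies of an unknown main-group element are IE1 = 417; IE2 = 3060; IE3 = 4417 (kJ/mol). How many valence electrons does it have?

1

Look for the largest jump between consecutive ionization energies: IE2/IE1 ≈ 7.3, far larger than any earlier ratio.
That jump marks the point where a core electron is being removed. So the atom has 1 valence electron.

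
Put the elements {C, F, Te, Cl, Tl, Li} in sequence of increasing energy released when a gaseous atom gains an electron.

Tl < Li < C < Te < F < Cl

Atoms with high Z_eff and room in the valence shell (especially the halogens) have the most exothermic electron affinities.
Here both period and group differ, so the two effects have to be weighed against each other.
Li > Tl: the two effects oppose for this pair; the down-group effect wins (60 vs 19 kJ/mol).
C > Li: both are in period 2; the period trend gives C the larger value.
Te > C: period and group pull opposite ways; the across-period shift dominates (190 vs 122 kJ/mol).
F > Te: relative to Te, both the across-period and down-group shifts push F's electron affinity up.
Cl > F: this pair runs against the simple trend — see the exception note.
Note the exception: Cl has a higher electron affinity than F, contrary to the simple trend — F's small 2p subshell makes the incoming electron feel strong e⁻–e⁻ repulsion, so Cl actually releases more energy on gaining an electron.
Tabulated electron affinity (kJ/mol): Li 60, C 122, F 328, Cl 349, Te 190, Tl 19.
So from lowest to highest: Tl < Li < C < Te < F < Cl.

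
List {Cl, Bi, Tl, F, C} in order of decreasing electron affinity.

Adding an electron releases more energy for atoms nearer the top right (short of the noble gases).
Here both period and group differ, so the two effects have to be weighed against each other.
Bi > Tl: both are in period 6; the period trend gives Bi the larger value.
C > Bi: the two effects oppose for this pair; the down-group effect wins (122 vs 91 kJ/mol).
F > C: both are in period 2; the period trend gives F the larger value.
Cl > F: this pair runs against the simple trend — see the exception note.
Note the exception: Cl has a higher electron affinity than F, contrary to the simple trend — F's small 2p subshell makes the incoming electron feel strong e⁻–e⁻ repulsion, so Cl actually releases more energy on gaining an electron.
Approximate values (kJ/mol): C 122, F 328, Cl 349, Tl 19, Bi 91.
So from highest to lowest: Cl > F > C > Bi > Tl.

Cl > F > C > Bi > Tl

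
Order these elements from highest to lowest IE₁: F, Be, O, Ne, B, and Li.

Ne, F, O, Be, B, Li

Li is in period 2, group 1; Be is in period 2, group 2; B is in period 2, group 13; O is in period 2, group 16; F is in period 2, group 17; Ne is in period 2, group 18.
Across a period the outer electron is held more tightly (higher IE₁); down a group it sits in a higher shell, more shielded, and comes off more easily.
All lie in period 2; the across-period trend (first ionization energy increases left to right) applies, with the exception below.
Note the exception: Be has a higher first ionization energy than B, contrary to the simple trend — removing B's lone 2p electron is easier than breaking Be's filled 2s².
For reference (kJ/mol): Li 520, Be 900, B 801, O 1314, F 1681, Ne 2081.
So from highest to lowest: Ne > F > O > Be > B > Li.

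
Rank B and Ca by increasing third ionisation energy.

B, Ca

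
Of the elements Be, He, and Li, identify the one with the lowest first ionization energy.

Li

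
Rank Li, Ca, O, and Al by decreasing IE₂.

Consider each +1 ion: Li⁺ is the bare [He] core; Ca⁺ still has 1 valence electron; O⁺ still has 5 valence electrons; Al⁺ still has 2 valence electrons.
Pulling an electron out of a noble-gas core costs far more than removing a remaining valence electron, so Li sits at the high end of IE_2.
Valence configurations: Ca⁺ [Ar]4s¹, O⁺ [He]2s²2p³, Al⁺ [Ne]3s².
Tabulated IE_2 (kJ/mol): Li 7298, Ca 1145, O 3388, Al 1817.
Hence IE_2: Ca < Al < O < Li.

Li, O, Al, Ca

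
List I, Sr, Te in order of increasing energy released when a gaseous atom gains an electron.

Sr < Te < I

Atoms with high Z_eff and room in the valence shell (especially the halogens) have the most exothermic electron affinities.
All lie in period 5, so electron affinity increases left to right.
So from lowest to highest: Sr < Te < I.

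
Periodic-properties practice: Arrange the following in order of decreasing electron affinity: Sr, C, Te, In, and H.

Te > C > H > In > Sr

EA tends to increase across a period and decrease down a group, though the pattern is less regular than for IE or radius.
Here both period and group differ, so the two effects have to be weighed against each other.
In > Sr: both are in period 5; the period trend gives In the larger value.
H > In: period and group pull opposite ways; the down-group shift dominates (73 vs 29 kJ/mol).
C > H: the two effects oppose for this pair; the across-period effect wins (122 vs 73 kJ/mol).
Te > C: the two effects oppose for this pair; the across-period effect wins (190 vs 122 kJ/mol).
Approximate values (kJ/mol): H 73, C 122, Sr 5, In 29, Te 190.
So from highest to lowest: Te > C > H > In > Sr.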